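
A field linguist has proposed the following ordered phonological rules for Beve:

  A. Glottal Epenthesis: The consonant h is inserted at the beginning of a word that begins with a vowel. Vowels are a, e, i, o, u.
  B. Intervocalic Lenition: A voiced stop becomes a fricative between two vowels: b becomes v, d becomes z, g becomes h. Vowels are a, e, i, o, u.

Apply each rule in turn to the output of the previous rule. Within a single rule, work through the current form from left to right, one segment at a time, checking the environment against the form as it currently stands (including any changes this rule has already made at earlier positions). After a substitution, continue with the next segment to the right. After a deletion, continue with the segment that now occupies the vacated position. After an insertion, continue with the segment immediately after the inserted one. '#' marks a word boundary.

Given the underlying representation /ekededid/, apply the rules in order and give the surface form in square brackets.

A Glottal Epenthesis: [ekededid] → [hekededid]
B Intervocalic Lenition: [hekededid] → [hekezezid]

[hekezezid]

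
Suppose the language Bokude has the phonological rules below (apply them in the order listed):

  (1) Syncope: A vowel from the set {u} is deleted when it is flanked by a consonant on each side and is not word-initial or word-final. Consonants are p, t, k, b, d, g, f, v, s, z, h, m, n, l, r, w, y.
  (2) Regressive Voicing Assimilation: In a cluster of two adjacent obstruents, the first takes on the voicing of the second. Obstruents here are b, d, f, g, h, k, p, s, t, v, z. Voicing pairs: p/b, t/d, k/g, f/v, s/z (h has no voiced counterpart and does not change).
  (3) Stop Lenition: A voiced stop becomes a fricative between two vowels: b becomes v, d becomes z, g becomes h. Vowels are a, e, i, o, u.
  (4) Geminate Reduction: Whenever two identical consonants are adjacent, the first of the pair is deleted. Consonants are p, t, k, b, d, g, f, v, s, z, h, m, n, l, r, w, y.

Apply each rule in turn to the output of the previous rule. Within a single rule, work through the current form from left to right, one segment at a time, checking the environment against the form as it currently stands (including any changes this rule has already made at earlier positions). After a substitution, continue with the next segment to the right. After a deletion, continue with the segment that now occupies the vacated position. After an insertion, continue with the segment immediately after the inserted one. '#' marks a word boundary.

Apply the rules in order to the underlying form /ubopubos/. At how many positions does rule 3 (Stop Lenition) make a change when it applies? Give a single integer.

(1) Syncope: [ubopubos] → [ubopbos]
(2) Regressive Voicing Assimilation: [ubopbos] → [ubobbos]
(3) Stop Lenition: [ubobbos] → [uvobbos]
(4) Geminate Reduction: [uvobbos] → [uvobos]
Rule 3 changed 1 position(s).

1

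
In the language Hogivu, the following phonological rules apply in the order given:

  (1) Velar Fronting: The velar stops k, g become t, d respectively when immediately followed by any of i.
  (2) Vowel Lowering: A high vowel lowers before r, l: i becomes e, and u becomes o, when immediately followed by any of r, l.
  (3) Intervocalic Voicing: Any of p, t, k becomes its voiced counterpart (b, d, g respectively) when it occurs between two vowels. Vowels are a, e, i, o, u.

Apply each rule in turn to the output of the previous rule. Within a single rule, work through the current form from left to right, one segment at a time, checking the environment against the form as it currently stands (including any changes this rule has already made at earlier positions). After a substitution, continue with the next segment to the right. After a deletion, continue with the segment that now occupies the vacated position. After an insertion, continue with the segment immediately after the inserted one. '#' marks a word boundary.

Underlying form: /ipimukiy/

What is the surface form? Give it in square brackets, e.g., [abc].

[ibimudiy]

(1) Velar Fronting: [ipimukiy] → [ipimutiy]
(2) Vowel Lowering: no change — [ipimutiy]
(3) Intervocalic Voicing: [ipimutiy] → [ibimudiy]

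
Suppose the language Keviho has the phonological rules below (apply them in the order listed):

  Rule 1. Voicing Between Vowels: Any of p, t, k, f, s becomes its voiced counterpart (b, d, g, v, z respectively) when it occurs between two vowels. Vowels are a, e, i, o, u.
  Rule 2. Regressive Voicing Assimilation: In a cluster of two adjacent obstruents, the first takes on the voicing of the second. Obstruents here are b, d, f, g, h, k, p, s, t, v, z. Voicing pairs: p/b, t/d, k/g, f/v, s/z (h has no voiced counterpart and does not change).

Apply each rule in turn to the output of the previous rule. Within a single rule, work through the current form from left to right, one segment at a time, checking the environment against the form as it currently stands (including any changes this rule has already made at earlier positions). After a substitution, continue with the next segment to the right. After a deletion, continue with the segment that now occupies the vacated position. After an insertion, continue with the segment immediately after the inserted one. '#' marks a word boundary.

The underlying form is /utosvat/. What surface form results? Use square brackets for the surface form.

Rule 1 Voicing Between Vowels: [utosvat] → [udosvat]
Rule 2 Regressive Voicing Assimilation: [udosvat] → [udozvat]

[udozvat]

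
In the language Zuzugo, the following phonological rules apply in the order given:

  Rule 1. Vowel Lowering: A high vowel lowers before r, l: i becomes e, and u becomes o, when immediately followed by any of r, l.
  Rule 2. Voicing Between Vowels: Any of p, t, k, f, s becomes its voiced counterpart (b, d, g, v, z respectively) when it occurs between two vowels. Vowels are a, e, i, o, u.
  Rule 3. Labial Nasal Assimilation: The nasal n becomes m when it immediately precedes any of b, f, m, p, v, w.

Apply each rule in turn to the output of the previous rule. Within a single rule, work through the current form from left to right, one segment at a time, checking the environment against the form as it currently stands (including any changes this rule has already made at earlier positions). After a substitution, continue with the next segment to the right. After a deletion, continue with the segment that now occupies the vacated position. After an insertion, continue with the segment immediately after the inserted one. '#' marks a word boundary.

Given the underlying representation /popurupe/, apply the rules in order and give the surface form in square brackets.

[poborube]

Rule 1 Vowel Lowering: [popurupe] → [poporupe]
Rule 2 Voicing Between Vowels: [poporupe] → [poborube]
Rule 3 Labial Nasal Assimilation: no change — [poborube]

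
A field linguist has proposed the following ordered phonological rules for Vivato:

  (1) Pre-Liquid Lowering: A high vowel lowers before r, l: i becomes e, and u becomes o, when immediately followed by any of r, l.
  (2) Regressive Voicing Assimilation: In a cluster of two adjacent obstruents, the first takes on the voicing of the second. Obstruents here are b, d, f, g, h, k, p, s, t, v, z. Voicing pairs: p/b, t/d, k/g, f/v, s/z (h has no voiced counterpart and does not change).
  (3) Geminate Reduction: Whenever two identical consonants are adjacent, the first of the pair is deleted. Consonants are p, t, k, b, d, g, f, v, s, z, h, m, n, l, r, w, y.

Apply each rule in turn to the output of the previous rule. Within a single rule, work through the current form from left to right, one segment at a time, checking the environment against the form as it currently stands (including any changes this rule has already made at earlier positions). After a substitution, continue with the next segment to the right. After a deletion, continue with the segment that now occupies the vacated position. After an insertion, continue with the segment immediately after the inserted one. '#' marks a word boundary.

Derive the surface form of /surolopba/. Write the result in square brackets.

(1) Pre-Liquid Lowering: [surolopba] → [sorolopba]
(2) Regressive Voicing Assimilation: [sorolopba] → [sorolobba]
(3) Geminate Reduction: [sorolobba] → [soroloba]

[soroloba]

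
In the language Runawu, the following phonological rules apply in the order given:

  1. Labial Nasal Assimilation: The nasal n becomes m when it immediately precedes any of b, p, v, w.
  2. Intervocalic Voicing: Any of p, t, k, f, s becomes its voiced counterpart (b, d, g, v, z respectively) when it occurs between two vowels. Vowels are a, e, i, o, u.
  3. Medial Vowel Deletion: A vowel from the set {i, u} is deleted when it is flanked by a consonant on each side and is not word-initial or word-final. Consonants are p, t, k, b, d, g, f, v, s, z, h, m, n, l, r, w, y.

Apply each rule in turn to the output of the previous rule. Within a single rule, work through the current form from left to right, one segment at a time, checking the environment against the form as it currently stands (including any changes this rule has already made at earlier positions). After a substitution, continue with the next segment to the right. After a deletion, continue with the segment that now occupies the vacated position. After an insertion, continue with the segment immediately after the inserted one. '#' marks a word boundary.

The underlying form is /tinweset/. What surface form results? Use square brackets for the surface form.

1 Labial Nasal Assimilation: [tinweset] → [timweset]
2 Intervocalic Voicing: [timweset] → [timwezet]
3 Medial Vowel Deletion: [timwezet] → [tmwezet]

[tmwezet]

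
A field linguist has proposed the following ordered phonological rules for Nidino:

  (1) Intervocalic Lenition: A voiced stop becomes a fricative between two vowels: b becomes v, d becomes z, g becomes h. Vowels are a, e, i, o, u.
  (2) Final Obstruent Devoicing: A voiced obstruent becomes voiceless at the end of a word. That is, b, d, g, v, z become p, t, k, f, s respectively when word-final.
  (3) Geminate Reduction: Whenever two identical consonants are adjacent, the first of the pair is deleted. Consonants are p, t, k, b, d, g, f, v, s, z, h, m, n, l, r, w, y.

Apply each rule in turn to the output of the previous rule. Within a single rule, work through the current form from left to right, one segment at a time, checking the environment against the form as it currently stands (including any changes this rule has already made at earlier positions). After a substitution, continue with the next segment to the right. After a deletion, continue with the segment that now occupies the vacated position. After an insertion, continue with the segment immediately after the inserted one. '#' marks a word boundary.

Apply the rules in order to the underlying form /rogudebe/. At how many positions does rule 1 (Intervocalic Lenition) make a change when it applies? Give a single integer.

3

(1) Intervocalic Lenition: [rogudebe] → [rohuzeve]
(2) Final Obstruent Devoicing: no change — [rohuzeve]
(3) Geminate Reduction: no change — [rohuzeve]
Rule 1 changed 3 position(s).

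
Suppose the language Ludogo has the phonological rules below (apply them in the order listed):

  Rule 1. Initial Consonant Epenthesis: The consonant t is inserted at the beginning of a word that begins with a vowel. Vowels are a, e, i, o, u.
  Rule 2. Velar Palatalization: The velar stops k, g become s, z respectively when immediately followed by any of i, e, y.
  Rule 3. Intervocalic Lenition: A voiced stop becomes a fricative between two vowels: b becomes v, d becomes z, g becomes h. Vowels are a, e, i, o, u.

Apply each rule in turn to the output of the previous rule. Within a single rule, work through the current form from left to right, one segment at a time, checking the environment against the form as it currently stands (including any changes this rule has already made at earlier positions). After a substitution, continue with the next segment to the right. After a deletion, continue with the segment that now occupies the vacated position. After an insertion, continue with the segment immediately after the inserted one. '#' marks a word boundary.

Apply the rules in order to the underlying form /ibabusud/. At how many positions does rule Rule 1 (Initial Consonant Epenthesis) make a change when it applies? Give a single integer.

Rule 1 Initial Consonant Epenthesis: [ibabusud] → [tibabusud]
Rule 2 Velar Palatalization: no change — [tibabusud]
Rule 3 Intervocalic Lenition: [tibabusud] → [tivavusud]
Rule Rule 1 changed 1 position(s).

1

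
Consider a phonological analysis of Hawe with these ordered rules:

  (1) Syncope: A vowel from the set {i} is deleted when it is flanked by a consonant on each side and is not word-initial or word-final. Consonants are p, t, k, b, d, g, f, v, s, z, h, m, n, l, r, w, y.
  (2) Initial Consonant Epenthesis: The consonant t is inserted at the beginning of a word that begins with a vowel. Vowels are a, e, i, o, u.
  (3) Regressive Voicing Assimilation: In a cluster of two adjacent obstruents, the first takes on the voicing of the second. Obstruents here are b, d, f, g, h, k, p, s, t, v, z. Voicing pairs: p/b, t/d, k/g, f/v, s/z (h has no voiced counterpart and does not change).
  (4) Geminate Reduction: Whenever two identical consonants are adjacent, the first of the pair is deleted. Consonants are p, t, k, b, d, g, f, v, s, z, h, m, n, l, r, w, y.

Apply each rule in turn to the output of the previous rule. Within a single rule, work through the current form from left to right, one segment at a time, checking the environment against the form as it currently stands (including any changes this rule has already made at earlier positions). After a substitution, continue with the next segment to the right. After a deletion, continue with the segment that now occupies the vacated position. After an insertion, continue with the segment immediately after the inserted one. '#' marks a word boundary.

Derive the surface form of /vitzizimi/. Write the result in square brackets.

(1) Syncope: [vitzizimi] → [vtzzmi]
(2) Initial Consonant Epenthesis: no change — [vtzzmi]
(3) Regressive Voicing Assimilation: [vtzzmi] → [fdzzmi]
(4) Geminate Reduction: [fdzzmi] → [fdzmi]

[fdzmi]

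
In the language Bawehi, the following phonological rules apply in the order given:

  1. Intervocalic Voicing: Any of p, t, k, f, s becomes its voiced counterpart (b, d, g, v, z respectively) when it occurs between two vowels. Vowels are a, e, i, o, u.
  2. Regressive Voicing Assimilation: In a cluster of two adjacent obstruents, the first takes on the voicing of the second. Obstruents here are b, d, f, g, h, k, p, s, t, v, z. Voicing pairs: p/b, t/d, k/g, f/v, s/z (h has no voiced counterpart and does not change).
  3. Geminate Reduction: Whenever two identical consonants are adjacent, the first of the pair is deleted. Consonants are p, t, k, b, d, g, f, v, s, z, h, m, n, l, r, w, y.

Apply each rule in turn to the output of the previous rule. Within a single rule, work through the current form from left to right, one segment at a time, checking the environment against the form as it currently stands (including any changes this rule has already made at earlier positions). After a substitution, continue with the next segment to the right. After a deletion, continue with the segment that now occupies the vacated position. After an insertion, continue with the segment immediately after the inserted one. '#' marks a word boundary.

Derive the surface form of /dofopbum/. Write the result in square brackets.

[dovobum]

1 Intervocalic Voicing: [dofopbum] → [dovopbum]
2 Regressive Voicing Assimilation: [dovopbum] → [dovobbum]
3 Geminate Reduction: [dovobbum] → [dovobum]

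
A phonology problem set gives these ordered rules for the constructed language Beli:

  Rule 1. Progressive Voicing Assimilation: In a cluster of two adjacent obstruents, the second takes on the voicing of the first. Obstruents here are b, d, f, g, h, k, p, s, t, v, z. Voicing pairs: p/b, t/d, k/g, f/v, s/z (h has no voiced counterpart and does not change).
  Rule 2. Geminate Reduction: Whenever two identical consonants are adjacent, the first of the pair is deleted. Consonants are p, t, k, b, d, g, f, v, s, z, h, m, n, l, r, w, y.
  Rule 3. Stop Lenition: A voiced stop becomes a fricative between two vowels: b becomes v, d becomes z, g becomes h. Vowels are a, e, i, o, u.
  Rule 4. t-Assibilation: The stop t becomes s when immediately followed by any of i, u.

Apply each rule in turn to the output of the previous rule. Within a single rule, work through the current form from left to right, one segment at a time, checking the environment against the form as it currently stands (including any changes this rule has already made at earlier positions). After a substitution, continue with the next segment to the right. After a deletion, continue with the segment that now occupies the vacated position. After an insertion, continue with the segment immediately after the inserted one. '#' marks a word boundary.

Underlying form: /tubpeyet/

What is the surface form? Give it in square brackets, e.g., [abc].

Rule 1 Progressive Voicing Assimilation: [tubpeyet] → [tubbeyet]
Rule 2 Geminate Reduction: [tubbeyet] → [tubeyet]
Rule 3 Stop Lenition: [tubeyet] → [tuveyet]
Rule 4 t-Assibilation: [tuveyet] → [suveyet]

[suveyet]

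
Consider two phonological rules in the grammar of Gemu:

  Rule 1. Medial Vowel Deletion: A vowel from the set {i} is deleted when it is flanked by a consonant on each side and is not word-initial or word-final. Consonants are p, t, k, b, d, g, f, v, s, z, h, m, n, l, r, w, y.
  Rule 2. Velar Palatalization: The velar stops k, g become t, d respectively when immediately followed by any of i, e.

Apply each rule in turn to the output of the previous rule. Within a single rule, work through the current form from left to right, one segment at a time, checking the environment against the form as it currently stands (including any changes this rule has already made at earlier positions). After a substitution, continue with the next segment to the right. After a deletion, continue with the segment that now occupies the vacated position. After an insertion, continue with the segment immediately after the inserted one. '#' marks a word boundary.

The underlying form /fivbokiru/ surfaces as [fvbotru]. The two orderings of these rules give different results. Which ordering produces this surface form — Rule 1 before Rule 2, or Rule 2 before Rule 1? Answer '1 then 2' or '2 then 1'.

Order 1 then 2:
  1 Medial Vowel Deletion: [fivbokiru] → [fvbokru]
  2 Velar Palatalization: no change — [fvbokru]
  result: [fvbokru]
Order 2 then 1:
  2 Velar Palatalization: [fivbokiru] → [fivbotiru]
  1 Medial Vowel Deletion: [fivbotiru] → [fvbotru]
  result: [fvbotru]

2 then 1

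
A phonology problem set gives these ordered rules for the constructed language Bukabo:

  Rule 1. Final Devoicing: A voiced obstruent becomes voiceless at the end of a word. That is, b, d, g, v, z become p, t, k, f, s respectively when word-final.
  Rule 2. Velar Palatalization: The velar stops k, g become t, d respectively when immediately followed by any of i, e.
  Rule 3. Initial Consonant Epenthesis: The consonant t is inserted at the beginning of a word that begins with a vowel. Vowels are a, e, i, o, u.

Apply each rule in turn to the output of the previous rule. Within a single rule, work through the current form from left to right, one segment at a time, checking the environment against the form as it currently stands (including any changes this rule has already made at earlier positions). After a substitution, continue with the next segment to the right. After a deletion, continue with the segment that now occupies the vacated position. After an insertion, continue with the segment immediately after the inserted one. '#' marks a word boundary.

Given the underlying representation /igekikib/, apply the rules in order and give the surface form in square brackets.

[tidetitip]

Rule 1 Final Devoicing: [igekikib] → [igekikip]
Rule 2 Velar Palatalization: [igekikip] → [idetitip]
Rule 3 Initial Consonant Epenthesis: [idetitip] → [tidetitip]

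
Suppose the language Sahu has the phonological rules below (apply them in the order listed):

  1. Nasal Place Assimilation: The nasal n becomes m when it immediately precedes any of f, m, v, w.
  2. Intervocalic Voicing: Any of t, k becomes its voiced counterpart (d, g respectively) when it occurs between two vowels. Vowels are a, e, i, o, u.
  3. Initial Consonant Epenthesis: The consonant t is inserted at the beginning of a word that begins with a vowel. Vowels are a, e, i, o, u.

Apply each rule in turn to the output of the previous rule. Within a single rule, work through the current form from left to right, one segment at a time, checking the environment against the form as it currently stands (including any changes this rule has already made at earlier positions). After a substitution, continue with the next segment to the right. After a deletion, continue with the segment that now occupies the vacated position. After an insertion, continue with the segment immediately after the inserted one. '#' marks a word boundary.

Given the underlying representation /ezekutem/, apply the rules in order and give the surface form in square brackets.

[tezegudem]

1 Nasal Place Assimilation: no change — [ezekutem]
2 Intervocalic Voicing: [ezekutem] → [ezegudem]
3 Initial Consonant Epenthesis: [ezegudem] → [tezegudem]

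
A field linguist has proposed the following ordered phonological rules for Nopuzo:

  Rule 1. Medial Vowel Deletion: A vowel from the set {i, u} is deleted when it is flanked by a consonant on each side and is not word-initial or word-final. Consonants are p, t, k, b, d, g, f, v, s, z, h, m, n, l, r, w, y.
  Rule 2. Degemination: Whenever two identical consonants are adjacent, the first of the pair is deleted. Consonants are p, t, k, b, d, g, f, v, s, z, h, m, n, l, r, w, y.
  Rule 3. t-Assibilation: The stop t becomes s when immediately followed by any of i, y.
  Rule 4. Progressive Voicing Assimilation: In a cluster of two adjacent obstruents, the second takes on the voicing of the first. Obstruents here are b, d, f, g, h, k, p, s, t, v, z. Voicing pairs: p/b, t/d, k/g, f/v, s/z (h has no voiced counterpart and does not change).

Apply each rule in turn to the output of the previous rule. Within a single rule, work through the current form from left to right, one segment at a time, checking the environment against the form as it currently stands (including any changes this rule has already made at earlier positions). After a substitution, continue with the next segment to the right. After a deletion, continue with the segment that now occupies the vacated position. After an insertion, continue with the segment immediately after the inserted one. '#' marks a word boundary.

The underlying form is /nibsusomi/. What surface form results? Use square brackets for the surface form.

Rule 1 Medial Vowel Deletion: [nibsusomi] → [nbssomi]
Rule 2 Degemination: [nbssomi] → [nbsomi]
Rule 3 t-Assibilation: no change — [nbsomi]
Rule 4 Progressive Voicing Assimilation: [nbsomi] → [nbzomi]

[nbzomi]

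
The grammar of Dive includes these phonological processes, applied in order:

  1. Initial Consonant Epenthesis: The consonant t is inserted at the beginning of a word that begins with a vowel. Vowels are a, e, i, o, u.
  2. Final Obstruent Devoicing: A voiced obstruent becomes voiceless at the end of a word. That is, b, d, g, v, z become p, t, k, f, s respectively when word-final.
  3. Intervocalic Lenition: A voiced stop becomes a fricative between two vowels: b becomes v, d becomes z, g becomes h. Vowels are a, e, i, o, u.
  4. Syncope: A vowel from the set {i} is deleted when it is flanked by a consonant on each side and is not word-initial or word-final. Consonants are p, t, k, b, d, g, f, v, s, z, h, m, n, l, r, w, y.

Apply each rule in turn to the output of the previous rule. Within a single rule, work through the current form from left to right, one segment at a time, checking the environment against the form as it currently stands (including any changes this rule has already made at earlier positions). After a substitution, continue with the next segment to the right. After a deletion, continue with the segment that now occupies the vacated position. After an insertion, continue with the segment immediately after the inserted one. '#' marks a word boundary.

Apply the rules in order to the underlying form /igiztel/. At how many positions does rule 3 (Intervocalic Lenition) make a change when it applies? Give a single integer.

1

1 Initial Consonant Epenthesis: [igiztel] → [tigiztel]
2 Final Obstruent Devoicing: no change — [tigiztel]
3 Intervocalic Lenition: [tigiztel] → [tihiztel]
4 Syncope: [tihiztel] → [thztel]
Rule 3 changed 1 position(s).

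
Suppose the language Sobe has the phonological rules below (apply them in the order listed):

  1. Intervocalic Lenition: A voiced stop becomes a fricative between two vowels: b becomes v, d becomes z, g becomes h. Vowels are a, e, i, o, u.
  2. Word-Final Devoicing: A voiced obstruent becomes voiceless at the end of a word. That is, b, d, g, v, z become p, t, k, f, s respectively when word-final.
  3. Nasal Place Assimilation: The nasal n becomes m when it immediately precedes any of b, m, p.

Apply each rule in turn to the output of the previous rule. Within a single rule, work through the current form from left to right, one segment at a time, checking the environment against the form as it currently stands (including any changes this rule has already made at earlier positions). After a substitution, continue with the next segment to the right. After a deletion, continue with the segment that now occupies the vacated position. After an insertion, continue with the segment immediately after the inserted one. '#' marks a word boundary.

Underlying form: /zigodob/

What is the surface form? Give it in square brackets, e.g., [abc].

[zihozop]

1 Intervocalic Lenition: [zigodob] → [zihozob]
2 Word-Final Devoicing: [zihozob] → [zihozop]
3 Nasal Place Assimilation: no change — [zihozop]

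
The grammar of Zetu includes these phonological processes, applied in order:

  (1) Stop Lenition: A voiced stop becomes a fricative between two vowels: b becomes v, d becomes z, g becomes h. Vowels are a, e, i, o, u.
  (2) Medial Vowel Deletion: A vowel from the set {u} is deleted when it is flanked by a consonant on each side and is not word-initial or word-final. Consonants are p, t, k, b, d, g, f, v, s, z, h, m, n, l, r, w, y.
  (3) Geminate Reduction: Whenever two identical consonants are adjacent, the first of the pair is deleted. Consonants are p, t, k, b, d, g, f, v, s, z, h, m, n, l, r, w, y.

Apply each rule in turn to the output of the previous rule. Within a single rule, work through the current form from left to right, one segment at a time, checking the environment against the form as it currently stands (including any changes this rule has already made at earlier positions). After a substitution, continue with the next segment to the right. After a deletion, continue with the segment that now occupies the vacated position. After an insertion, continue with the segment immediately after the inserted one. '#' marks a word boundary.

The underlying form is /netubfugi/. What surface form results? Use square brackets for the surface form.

(1) Stop Lenition: [netubfugi] → [netubfuhi]
(2) Medial Vowel Deletion: [netubfuhi] → [netbfhi]
(3) Geminate Reduction: no change — [netbfhi]

[netbfhi]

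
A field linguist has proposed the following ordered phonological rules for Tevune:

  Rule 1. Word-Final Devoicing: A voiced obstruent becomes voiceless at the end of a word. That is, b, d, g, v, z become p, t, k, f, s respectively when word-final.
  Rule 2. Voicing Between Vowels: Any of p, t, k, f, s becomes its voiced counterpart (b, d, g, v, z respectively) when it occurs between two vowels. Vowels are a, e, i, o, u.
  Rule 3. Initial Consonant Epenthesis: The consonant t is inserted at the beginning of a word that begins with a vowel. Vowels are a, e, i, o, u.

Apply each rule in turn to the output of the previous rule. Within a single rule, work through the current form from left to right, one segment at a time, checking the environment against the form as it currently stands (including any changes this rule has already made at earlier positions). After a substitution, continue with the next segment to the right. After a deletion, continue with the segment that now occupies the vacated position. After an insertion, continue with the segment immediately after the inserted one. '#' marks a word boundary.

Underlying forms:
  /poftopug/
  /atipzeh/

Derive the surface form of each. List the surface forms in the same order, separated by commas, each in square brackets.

/poftopug/:
  Rule 1 Word-Final Devoicing: [poftopug] → [poftopuk]
  Rule 2 Voicing Between Vowels: [poftopuk] → [poftobuk]
  Rule 3 Initial Consonant Epenthesis: no change — [poftobuk]
/atipzeh/:
  Rule 1 Word-Final Devoicing: no change — [atipzeh]
  Rule 2 Voicing Between Vowels: [atipzeh] → [adipzeh]
  Rule 3 Initial Consonant Epenthesis: [adipzeh] → [tadipzeh]

[poftobuk], [tadipzeh]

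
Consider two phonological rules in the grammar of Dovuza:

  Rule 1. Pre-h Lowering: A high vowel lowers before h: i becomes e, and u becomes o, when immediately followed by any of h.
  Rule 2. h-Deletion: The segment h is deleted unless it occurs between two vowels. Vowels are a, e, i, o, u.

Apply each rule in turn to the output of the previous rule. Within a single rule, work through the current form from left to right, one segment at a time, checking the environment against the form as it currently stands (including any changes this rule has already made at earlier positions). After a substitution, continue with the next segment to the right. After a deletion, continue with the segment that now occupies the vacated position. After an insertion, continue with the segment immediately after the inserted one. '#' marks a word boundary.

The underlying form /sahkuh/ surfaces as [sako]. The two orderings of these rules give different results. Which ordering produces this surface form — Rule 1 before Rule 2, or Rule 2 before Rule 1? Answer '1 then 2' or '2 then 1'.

1 then 2

Order 1 then 2:
  1 Pre-h Lowering: [sahkuh] → [sahkoh]
  2 h-Deletion: [sahkoh] → [sako]
  result: [sako]
Order 2 then 1:
  2 h-Deletion: [sahkuh] → [saku]
  1 Pre-h Lowering: no change — [saku]
  result: [saku]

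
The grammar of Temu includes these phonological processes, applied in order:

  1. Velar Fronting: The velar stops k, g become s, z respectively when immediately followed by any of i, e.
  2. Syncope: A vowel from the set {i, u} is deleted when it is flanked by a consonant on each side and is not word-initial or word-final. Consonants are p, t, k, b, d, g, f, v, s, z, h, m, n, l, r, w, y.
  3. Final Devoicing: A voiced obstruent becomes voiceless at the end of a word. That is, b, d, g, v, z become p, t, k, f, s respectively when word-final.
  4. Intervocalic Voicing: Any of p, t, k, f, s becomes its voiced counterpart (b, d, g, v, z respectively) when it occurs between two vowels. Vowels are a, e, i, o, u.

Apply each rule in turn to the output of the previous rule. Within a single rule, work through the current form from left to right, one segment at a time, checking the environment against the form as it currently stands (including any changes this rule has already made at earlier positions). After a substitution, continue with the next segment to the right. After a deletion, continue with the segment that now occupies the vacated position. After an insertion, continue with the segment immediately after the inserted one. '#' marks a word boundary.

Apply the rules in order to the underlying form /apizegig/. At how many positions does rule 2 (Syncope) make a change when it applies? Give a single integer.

2

1 Velar Fronting: [apizegig] → [apizezig]
2 Syncope: [apizezig] → [apzezg]
3 Final Devoicing: [apzezg] → [apzezk]
4 Intervocalic Voicing: no change — [apzezk]
Rule 2 changed 2 position(s).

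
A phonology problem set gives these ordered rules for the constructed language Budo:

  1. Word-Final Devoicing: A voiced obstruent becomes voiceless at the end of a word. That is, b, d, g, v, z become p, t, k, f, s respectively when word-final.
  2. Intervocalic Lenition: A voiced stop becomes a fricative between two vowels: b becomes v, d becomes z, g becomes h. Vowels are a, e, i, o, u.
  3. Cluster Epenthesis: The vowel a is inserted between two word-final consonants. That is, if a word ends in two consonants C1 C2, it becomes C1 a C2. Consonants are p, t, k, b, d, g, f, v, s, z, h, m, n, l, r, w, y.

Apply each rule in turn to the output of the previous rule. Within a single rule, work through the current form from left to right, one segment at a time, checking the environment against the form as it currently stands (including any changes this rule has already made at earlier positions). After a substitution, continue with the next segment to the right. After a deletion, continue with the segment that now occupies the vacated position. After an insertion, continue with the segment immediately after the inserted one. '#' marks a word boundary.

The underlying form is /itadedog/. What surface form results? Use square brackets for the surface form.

1 Word-Final Devoicing: [itadedog] → [itadedok]
2 Intervocalic Lenition: [itadedok] → [itazezok]
3 Cluster Epenthesis: no change — [itazezok]

[itazezok]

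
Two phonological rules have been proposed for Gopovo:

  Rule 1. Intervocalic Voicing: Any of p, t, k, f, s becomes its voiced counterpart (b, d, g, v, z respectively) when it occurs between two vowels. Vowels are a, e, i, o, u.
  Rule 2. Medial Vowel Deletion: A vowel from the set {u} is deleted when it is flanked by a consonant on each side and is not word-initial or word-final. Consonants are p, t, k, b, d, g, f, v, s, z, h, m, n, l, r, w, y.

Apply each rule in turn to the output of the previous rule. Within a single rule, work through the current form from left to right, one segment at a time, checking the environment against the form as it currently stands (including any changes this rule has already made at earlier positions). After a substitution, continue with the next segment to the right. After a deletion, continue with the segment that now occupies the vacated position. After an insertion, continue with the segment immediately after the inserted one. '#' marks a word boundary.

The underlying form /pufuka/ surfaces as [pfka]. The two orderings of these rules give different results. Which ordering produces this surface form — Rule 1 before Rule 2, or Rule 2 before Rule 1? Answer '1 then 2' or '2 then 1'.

2 then 1

Order 1 then 2:
  1 Intervocalic Voicing: [pufuka] → [puvuga]
  2 Medial Vowel Deletion: [puvuga] → [pvga]
  result: [pvga]
Order 2 then 1:
  2 Medial Vowel Deletion: [pufuka] → [pfka]
  1 Intervocalic Voicing: no change — [pfka]
  result: [pfka]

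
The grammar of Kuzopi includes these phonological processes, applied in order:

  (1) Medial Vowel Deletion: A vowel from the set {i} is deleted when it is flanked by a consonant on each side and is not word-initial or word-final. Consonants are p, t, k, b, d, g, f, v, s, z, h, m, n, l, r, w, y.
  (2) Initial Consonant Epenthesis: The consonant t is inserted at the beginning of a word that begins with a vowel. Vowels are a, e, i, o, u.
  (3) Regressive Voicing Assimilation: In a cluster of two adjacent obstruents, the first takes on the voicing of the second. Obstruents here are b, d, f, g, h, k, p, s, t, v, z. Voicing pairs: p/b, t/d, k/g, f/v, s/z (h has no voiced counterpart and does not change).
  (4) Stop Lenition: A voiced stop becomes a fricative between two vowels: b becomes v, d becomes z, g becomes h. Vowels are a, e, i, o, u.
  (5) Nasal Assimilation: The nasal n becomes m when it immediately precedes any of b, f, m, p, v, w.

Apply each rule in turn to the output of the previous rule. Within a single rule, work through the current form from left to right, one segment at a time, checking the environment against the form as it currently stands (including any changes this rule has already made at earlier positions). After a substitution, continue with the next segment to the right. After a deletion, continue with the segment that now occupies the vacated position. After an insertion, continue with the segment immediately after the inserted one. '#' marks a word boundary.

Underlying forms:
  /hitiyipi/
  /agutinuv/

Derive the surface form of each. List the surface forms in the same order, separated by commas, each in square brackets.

/hitiyipi/:
  (1) Medial Vowel Deletion: [hitiyipi] → [htypi]
  (2) Initial Consonant Epenthesis: no change — [htypi]
  (3) Regressive Voicing Assimilation: no change — [htypi]
  (4) Stop Lenition: no change — [htypi]
  (5) Nasal Assimilation: no change — [htypi]
/agutinuv/:
  (1) Medial Vowel Deletion: [agutinuv] → [agutnuv]
  (2) Initial Consonant Epenthesis: [agutnuv] → [tagutnuv]
  (3) Regressive Voicing Assimilation: no change — [tagutnuv]
  (4) Stop Lenition: [tagutnuv] → [tahutnuv]
  (5) Nasal Assimilation: no change — [tahutnuv]

[htypi], [tahutnuv]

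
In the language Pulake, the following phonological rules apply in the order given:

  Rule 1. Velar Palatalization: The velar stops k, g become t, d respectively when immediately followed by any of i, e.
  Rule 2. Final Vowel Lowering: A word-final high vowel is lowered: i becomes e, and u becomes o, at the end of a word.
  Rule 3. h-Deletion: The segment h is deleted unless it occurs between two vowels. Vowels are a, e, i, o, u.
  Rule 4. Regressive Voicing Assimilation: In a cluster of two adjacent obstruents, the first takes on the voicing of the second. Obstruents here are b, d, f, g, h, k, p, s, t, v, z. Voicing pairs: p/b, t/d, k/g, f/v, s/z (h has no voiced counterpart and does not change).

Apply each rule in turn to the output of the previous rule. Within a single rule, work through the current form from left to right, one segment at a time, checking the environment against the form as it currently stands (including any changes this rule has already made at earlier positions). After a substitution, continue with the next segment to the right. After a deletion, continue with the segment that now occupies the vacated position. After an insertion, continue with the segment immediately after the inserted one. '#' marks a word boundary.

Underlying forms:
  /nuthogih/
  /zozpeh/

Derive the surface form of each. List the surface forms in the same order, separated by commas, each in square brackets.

/nuthogih/:
  Rule 1 Velar Palatalization: [nuthogih] → [nuthodih]
  Rule 2 Final Vowel Lowering: no change — [nuthodih]
  Rule 3 h-Deletion: [nuthodih] → [nutodi]
  Rule 4 Regressive Voicing Assimilation: no change — [nutodi]
/zozpeh/:
  Rule 1 Velar Palatalization: no change — [zozpeh]
  Rule 2 Final Vowel Lowering: no change — [zozpeh]
  Rule 3 h-Deletion: [zozpeh] → [zozpe]
  Rule 4 Regressive Voicing Assimilation: [zozpe] → [zospe]

[nutodi], [zospe]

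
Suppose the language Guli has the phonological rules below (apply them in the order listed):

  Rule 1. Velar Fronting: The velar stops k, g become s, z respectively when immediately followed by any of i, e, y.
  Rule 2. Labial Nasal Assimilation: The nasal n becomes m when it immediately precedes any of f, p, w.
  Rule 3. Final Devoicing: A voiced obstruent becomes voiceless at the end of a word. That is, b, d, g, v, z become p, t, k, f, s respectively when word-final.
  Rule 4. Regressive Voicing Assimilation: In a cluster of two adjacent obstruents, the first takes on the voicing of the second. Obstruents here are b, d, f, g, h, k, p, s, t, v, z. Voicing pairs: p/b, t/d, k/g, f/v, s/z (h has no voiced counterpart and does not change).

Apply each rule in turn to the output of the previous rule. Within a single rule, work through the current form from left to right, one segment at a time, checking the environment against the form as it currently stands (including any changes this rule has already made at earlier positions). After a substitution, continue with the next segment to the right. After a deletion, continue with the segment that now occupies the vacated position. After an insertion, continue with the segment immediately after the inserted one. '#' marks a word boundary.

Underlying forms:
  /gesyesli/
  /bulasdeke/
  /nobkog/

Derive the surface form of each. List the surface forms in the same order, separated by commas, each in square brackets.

[zesyesli], [bulazdese], [nopkok]

/gesyesli/:
  Rule 1 Velar Fronting: [gesyesli] → [zesyesli]
  Rule 2 Labial Nasal Assimilation: no change — [zesyesli]
  Rule 3 Final Devoicing: no change — [zesyesli]
  Rule 4 Regressive Voicing Assimilation: no change — [zesyesli]
/bulasdeke/:
  Rule 1 Velar Fronting: [bulasdeke] → [bulasdese]
  Rule 2 Labial Nasal Assimilation: no change — [bulasdese]
  Rule 3 Final Devoicing: no change — [bulasdese]
  Rule 4 Regressive Voicing Assimilation: [bulasdese] → [bulazdese]
/nobkog/:
  Rule 1 Velar Fronting: no change — [nobkog]
  Rule 2 Labial Nasal Assimilation: no change — [nobkog]
  Rule 3 Final Devoicing: [nobkog] → [nobkok]
  Rule 4 Regressive Voicing Assimilation: [nobkok] → [nopkok]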